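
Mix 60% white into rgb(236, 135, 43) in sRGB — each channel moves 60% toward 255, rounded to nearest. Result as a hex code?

#f7cfaa

Per channel, c → c + 0.6(255 − c):
  R: 236 + 11.4 = 247.4 → 247
  G: 135 + 0.6×(255−135) = 135 + 72 = 207 → 207
  B: 43 + 0.6×(255−43) = 43 + 127.2 = 170.2 → 170
rgb(247, 207, 170) = #f7cfaa.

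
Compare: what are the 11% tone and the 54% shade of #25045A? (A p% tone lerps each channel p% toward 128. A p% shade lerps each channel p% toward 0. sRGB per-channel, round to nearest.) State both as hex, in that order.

#25045A is rgb(37, 4, 90).
11% tone:
  R: 37 + 0.11×(128−37) = 37 + 10.01 = 47.01 → 47
  G: 4 + 13.64 = 17.64 → 18
  B: 90 + 0.11×(128−90) = 90 + 4.18 = 94.18 → 94
  → #2F125E
54% shade:
  R: 37 − 19.98 = 17.02 → 17
  G: 4 − 2.16 = 1.84 → 2
  B: 90 − 48.6 = 41.4 → 41
  → #110229

#2F125E, #110229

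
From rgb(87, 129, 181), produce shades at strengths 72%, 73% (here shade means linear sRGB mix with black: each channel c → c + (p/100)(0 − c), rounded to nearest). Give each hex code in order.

#182433, #172331

72%: (87 − 62.64 = 24.36→24, 129 − 92.88 = 36.12→36, 181 − 130.32 = 50.68→51) → #182433
73%: (87 − 63.51 = 23.49→23, 129 − 94.17 = 34.83→35, 181 − 132.13 = 48.87→49) → #172331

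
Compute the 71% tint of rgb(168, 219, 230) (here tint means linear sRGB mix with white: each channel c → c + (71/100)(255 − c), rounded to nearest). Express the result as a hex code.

Per channel, c → c + 0.71(255 − c):
  R: 168 + 61.77 = 229.77 → 230
  G: 219 + 25.56 = 244.56 → 245
  B: 230 + 0.71×(255−230) = 230 + 17.75 = 247.75 → 248
rgb(230, 245, 248) = #E6F5F8.

#E6F5F8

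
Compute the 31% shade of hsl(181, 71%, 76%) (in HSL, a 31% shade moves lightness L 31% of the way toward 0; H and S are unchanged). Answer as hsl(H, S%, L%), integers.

L moves 31% from 76 toward 0: 76 − 23.56 = 52.44 → 52.
H and S are unchanged.

hsl(181, 71%, 52%)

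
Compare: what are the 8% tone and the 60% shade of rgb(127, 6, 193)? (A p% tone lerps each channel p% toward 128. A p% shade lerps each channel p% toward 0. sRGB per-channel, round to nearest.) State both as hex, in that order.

8% tone:
  R: 127 + 0.08 = 127.08 → 127
  G: 6 + 0.08×(128−6) = 6 + 9.76 = 15.76 → 16
  B: 193 + 0.08×(128−193) = 193 − 5.2 = 187.8 → 188
  → #7f10bc
60% shade:
  R: 127 − 76.2 = 50.8 → 51
  G: 6 − 3.6 = 2.4 → 2
  B: 193 + 0.6×(0−193) = 193 − 115.8 = 77.2 → 77
  → #33024d

#7f10bc, #33024d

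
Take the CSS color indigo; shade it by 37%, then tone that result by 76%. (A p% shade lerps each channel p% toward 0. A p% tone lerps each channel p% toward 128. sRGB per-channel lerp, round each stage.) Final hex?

#6D6175

CSS indigo is rgb(75, 0, 130).
A 37% shade moves each channel 37% toward 0:
  R: 75 − 27.75 = 47.25 → 47
  G: 0 + 0 = 0 → 0
  B: 130 + 0.37×(0−130) = 130 − 48.1 = 81.9 → 82
After the shade: rgb(47, 0, 82) = #2F0052.
Lerp each channel 76% toward 128:
  R: 47 + 0.76×(128−47) = 47 + 61.56 = 108.56 → 109
  G: 0 + 0.76×(128−0) = 0 + 97.28 = 97.28 → 97
  B: 82 + 34.96 = 116.96 → 117
rgb(109, 97, 117) = #6D6175.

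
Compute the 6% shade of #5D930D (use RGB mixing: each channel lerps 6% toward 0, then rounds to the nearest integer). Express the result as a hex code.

#5D930D is rgb(93, 147, 13).
Per channel, c → c + 0.06(0 − c):
  R: 93 − 5.58 = 87.42 → 87
  G: 147 + 0.06×(0−147) = 147 − 8.82 = 138.18 → 138
  B: 13 − 0.78 = 12.22 → 12
rgb(87, 138, 12) = #578A0C.

#578A0C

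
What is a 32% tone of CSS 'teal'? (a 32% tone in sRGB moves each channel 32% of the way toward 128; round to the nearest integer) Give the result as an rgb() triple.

CSS teal is rgb(0, 128, 128).
Per channel, c → c + 0.32(128 − c):
  R: 0 + 40.96 = 40.96 → 41
  G: 128 + 0 = 128 → 128
  B: 128 + 0.32×(128−128) = 128 + 0 = 128 → 128

rgb(41, 128, 128)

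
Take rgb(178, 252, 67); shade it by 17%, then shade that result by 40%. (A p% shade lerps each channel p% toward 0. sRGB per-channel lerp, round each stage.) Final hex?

A 17% shade moves each channel 17% toward 0:
  R: 178 + 0.17×(0−178) = 178 − 30.26 = 147.74 → 148
  G: 252 + 0.17×(0−252) = 252 − 42.84 = 209.16 → 209
  B: 67 + 0.17×(0−67) = 67 − 11.39 = 55.61 → 56
After the shade: rgb(148, 209, 56) = #94D138.
A 40% shade moves each channel 40% toward 0:
  R: 148 + 0.4×(0−148) = 148 − 59.2 = 88.8 → 89
  G: 209 − 83.6 = 125.4 → 125
  B: 56 + 0.4×(0−56) = 56 − 22.4 = 33.6 → 34
rgb(89, 125, 34) = #597D22.

#597D22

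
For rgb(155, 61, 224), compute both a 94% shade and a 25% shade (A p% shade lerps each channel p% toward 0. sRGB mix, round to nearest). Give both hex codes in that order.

#09040d, #742ea8

94% shade:
  R: 155 − 145.7 = 9.3 → 9
  G: 61 − 57.34 = 3.66 → 4
  B: 224 − 210.56 = 13.44 → 13
  → #09040d
25% shade:
  R: 155 + 0.25×(0−155) = 155 − 38.75 = 116.25 → 116
  G: 61 + 0.25×(0−61) = 61 − 15.25 = 45.75 → 46
  B: 224 + 0.25×(0−224) = 224 − 56 = 168 → 168
  → #742ea8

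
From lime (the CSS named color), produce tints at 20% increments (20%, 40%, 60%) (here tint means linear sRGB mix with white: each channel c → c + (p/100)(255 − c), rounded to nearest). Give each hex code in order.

#33FF33, #66FF66, #99FF99

CSS lime is rgb(0, 255, 0).
20%: (0 + 51 = 51→51, 255→255, 0 + 51 = 51→51) → #33FF33
40%: (0 + 102 = 102→102, 255→255, 0 + 102 = 102→102) → #66FF66
60%: (0 + 153 = 153→153, 255→255, 0 + 153 = 153→153) → #99FF99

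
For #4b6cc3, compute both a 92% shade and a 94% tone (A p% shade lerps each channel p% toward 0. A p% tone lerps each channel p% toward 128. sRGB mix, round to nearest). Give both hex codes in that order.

#060910, #7d7f84

#4b6cc3 is rgb(75, 108, 195).
92% shade:
  R: 75 + 0.92×(0−75) = 75 − 69 = 6 → 6
  G: 108 + 0.92×(0−108) = 108 − 99.36 = 8.64 → 9
  B: 195 − 179.4 = 15.6 → 16
  → #060910
94% tone:
  R: 75 + 0.94×(128−75) = 75 + 49.82 = 124.82 → 125
  G: 108 + 0.94×(128−108) = 108 + 18.8 = 126.8 → 127
  B: 195 + 0.94×(128−195) = 195 − 62.98 = 132.02 → 132
  → #7d7f84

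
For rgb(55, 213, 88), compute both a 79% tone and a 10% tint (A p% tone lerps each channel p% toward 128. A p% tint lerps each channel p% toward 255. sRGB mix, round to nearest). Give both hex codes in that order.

#719278, #4BD969

79% tone:
  R: 55 + 57.67 = 112.67 → 113
  G: 213 − 67.15 = 145.85 → 146
  B: 88 + 0.79×(128−88) = 88 + 31.6 = 119.6 → 120
  → #719278
10% tint:
  R: 55 + 20 = 75 → 75
  G: 213 + 0.1×(255−213) = 213 + 4.2 = 217.2 → 217
  B: 88 + 16.7 = 104.7 → 105
  → #4BD969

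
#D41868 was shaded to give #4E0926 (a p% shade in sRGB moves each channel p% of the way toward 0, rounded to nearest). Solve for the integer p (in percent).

63%

#D41868 is rgb(212, 24, 104); #4E0926 is rgb(78, 9, 38).
On the R channel (widest range): 78 ≈ 212 + (p/100)(0 − 212), so p ≈ 100×(78 − 212)/(0 − 212) = -13400/-212 = 63.21.
p = 63 reproduces all three channels after rounding.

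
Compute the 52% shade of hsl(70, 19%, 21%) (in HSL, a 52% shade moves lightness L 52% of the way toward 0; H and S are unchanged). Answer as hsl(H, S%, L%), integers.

L moves 52% from 21 toward 0: 21 − 10.92 = 10.08 → 10.
H and S are unchanged.

hsl(70, 19%, 10%)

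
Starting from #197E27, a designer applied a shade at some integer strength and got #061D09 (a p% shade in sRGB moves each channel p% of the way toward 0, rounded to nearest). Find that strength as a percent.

#197E27 is rgb(25, 126, 39); #061D09 is rgb(6, 29, 9).
On the G channel (widest range): 29 ≈ 126 + (p/100)(0 − 126), so p ≈ 100×(29 − 126)/(0 − 126) = -9700/-126 = 76.98.
p = 77 reproduces all three channels after rounding.

77%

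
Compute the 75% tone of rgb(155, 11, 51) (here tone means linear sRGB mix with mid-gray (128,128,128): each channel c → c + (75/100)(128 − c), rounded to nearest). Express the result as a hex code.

#87636D

Lerp each channel 75% toward 128:
  R: 155 + 0.75×(128−155) = 155 − 20.25 = 134.75 → 135
  G: 11 + 0.75×(128−11) = 11 + 87.75 = 98.75 → 99
  B: 51 + 0.75×(128−51) = 51 + 57.75 = 108.75 → 109
rgb(135, 99, 109) = #87636D.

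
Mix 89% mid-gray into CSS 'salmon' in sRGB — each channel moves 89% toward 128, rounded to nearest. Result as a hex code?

#8D807E

CSS salmon is rgb(250, 128, 114).
An 89% tone moves each channel 89% toward 128:
  R: 250 − 108.58 = 141.42 → 141
  G: 128 + 0.89×(128−128) = 128 + 0 = 128 → 128
  B: 114 + 12.46 = 126.46 → 126
rgb(141, 128, 126) = #8D807E.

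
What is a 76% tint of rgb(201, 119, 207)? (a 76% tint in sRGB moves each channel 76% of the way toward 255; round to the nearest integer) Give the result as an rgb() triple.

Per channel, c → c + 0.76(255 − c):
  R: 201 + 41.04 = 242.04 → 242
  G: 119 + 103.36 = 222.36 → 222
  B: 207 + 36.48 = 243.48 → 243

rgb(242, 222, 243)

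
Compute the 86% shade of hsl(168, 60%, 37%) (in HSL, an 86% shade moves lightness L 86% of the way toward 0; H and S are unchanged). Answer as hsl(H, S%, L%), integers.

L moves 86% from 37 toward 0: 37 − 31.82 = 5.18 → 5.
H and S are unchanged.

hsl(168, 60%, 5%)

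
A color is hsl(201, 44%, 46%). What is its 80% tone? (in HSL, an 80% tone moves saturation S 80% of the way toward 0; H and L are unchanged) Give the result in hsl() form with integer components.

S moves 80% from 44 toward 0: 44 − 35.2 = 8.8 → 9.
H and L are unchanged.

hsl(201, 9%, 46%)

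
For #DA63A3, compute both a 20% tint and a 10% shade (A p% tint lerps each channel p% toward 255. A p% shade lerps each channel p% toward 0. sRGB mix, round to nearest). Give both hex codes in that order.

#DA63A3 is rgb(218, 99, 163).
20% tint:
  R: 218 + 0.2×(255−218) = 218 + 7.4 = 225.4 → 225
  G: 99 + 0.2×(255−99) = 99 + 31.2 = 130.2 → 130
  B: 163 + 0.2×(255−163) = 163 + 18.4 = 181.4 → 181
  → #E182B5
10% shade:
  R: 218 − 21.8 = 196.2 → 196
  G: 99 + 0.1×(0−99) = 99 − 9.9 = 89.1 → 89
  B: 163 − 16.3 = 146.7 → 147
  → #C45993

#E182B5, #C45993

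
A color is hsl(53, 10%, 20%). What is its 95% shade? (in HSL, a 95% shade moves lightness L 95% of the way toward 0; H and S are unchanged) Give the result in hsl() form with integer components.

L moves 95% from 20 toward 0: 20 − 19 = 1 → 1.
H and S are unchanged.

hsl(53, 10%, 1%)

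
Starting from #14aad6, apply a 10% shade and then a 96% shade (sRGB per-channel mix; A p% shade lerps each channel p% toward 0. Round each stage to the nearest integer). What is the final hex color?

#14aad6 is rgb(20, 170, 214).
A 10% shade moves each channel 10% toward 0:
  R: 20 − 2 = 18 → 18
  G: 170 − 17 = 153 → 153
  B: 214 − 21.4 = 192.6 → 193
After the shade: rgb(18, 153, 193) = #1299c1.
A 96% shade moves each channel 96% toward 0:
  R: 18 − 17.28 = 0.72 → 1
  G: 153 + 0.96×(0−153) = 153 − 146.88 = 6.12 → 6
  B: 193 + 0.96×(0−193) = 193 − 185.28 = 7.72 → 8
rgb(1, 6, 8) = #010608.

#010608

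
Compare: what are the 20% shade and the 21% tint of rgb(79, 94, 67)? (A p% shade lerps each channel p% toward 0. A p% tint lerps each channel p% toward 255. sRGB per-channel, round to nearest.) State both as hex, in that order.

#3f4b36, #74806a

20% shade:
  R: 79 − 15.8 = 63.2 → 63
  G: 94 + 0.2×(0−94) = 94 − 18.8 = 75.2 → 75
  B: 67 − 13.4 = 53.6 → 54
  → #3f4b36
21% tint:
  R: 79 + 0.21×(255−79) = 79 + 36.96 = 115.96 → 116
  G: 94 + 0.21×(255−94) = 94 + 33.81 = 127.81 → 128
  B: 67 + 0.21×(255−67) = 67 + 39.48 = 106.48 → 106
  → #74806a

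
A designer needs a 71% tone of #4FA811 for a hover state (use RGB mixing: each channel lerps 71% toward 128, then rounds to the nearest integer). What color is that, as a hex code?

#4FA811 is rgb(79, 168, 17).
A 71% tone moves each channel 71% toward 128:
  R: 79 + 0.71×(128−79) = 79 + 34.79 = 113.79 → 114
  G: 168 − 28.4 = 139.6 → 140
  B: 17 + 0.71×(128−17) = 17 + 78.81 = 95.81 → 96
rgb(114, 140, 96) = #728C60.

#728C60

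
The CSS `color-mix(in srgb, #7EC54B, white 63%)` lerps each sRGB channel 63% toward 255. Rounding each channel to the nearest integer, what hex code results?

#7EC54B is rgb(126, 197, 75).
Lerp each channel 63% toward 255:
  R: 126 + 81.27 = 207.27 → 207
  G: 197 + 36.54 = 233.54 → 234
  B: 75 + 0.63×(255−75) = 75 + 113.4 = 188.4 → 188
rgb(207, 234, 188) = #CFEABC.

#CFEABC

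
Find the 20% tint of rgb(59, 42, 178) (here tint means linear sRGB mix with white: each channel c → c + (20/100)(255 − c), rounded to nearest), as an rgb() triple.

rgb(98, 85, 193)

Per channel, c → c + 0.2(255 − c):
  R: 59 + 39.2 = 98.2 → 98
  G: 42 + 42.6 = 84.6 → 85
  B: 178 + 0.2×(255−178) = 178 + 15.4 = 193.4 → 193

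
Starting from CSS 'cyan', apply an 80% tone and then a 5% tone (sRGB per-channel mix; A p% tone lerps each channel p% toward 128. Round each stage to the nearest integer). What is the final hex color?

#679898

CSS cyan is rgb(0, 255, 255).
Lerp each channel 80% toward 128:
  R: 0 + 0.8×(128−0) = 0 + 102.4 = 102.4 → 102
  G: 255 + 0.8×(128−255) = 255 − 101.6 = 153.4 → 153
  B: 255 − 101.6 = 153.4 → 153
After the tone: rgb(102, 153, 153) = #669999.
Lerp each channel 5% toward 128:
  R: 102 + 0.05×(128−102) = 102 + 1.3 = 103.3 → 103
  G: 153 + 0.05×(128−153) = 153 − 1.25 = 151.75 → 152
  B: 153 − 1.25 = 151.75 → 152
rgb(103, 152, 152) = #679898.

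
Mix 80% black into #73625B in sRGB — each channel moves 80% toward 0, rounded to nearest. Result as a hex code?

#73625B is rgb(115, 98, 91).
An 80% shade moves each channel 80% toward 0:
  R: 115 + 0.8×(0−115) = 115 − 92 = 23 → 23
  G: 98 + 0.8×(0−98) = 98 − 78.4 = 19.6 → 20
  B: 91 + 0.8×(0−91) = 91 − 72.8 = 18.2 → 18
rgb(23, 20, 18) = #171412.

#171412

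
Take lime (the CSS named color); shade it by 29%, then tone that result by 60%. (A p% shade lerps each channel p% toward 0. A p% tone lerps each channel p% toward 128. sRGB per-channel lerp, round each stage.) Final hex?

CSS lime is rgb(0, 255, 0).
Per channel, c → c + 0.29(0 − c):
  R: 0 + 0.29×(0−0) = 0 + 0 = 0 → 0
  G: 255 + 0.29×(0−255) = 255 − 73.95 = 181.05 → 181
  B: 0 + 0.29×(0−0) = 0 + 0 = 0 → 0
After the shade: rgb(0, 181, 0) = #00B500.
A 60% tone moves each channel 60% toward 128:
  R: 0 + 0.6×(128−0) = 0 + 76.8 = 76.8 → 77
  G: 181 + 0.6×(128−181) = 181 − 31.8 = 149.2 → 149
  B: 0 + 76.8 = 76.8 → 77
rgb(77, 149, 77) = #4D954D.

#4D954D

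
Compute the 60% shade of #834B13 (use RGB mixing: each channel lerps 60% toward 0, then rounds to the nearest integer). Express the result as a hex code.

#834B13 is rgb(131, 75, 19).
A 60% shade moves each channel 60% toward 0:
  R: 131 − 78.6 = 52.4 → 52
  G: 75 + 0.6×(0−75) = 75 − 45 = 30 → 30
  B: 19 + 0.6×(0−19) = 19 − 11.4 = 7.6 → 8
rgb(52, 30, 8) = #341E08.

#341E08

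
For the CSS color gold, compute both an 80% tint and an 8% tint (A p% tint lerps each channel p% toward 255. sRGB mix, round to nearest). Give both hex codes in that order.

CSS gold is rgb(255, 215, 0).
80% tint:
  R: 255 + 0.8×(255−255) = 255 + 0 = 255 → 255
  G: 215 + 0.8×(255−215) = 215 + 32 = 247 → 247
  B: 0 + 204 = 204 → 204
  → #fff7cc
8% tint:
  R: 255 + 0 = 255 → 255
  G: 215 + 0.08×(255−215) = 215 + 3.2 = 218.2 → 218
  B: 0 + 0.08×(255−0) = 0 + 20.4 = 20.4 → 20
  → #ffda14

#fff7cc, #ffda14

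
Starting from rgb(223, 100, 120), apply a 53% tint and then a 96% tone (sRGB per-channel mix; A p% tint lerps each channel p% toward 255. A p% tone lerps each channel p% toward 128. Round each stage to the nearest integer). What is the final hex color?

Per channel, c → c + 0.53(255 − c):
  R: 223 + 0.53×(255−223) = 223 + 16.96 = 239.96 → 240
  G: 100 + 82.15 = 182.15 → 182
  B: 120 + 0.53×(255−120) = 120 + 71.55 = 191.55 → 192
After the tint: rgb(240, 182, 192) = #f0b6c0.
A 96% tone moves each channel 96% toward 128:
  R: 240 + 0.96×(128−240) = 240 − 107.52 = 132.48 → 132
  G: 182 + 0.96×(128−182) = 182 − 51.84 = 130.16 → 130
  B: 192 − 61.44 = 130.56 → 131
rgb(132, 130, 131) = #848283.

#848283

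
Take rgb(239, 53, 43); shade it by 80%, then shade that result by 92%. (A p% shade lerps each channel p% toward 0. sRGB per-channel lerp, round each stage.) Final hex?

#040101

Per channel, c → c + 0.8(0 − c):
  R: 239 + 0.8×(0−239) = 239 − 191.2 = 47.8 → 48
  G: 53 + 0.8×(0−53) = 53 − 42.4 = 10.6 → 11
  B: 43 − 34.4 = 8.6 → 9
After the shade: rgb(48, 11, 9) = #300b09.
Per channel, c → c + 0.92(0 − c):
  R: 48 + 0.92×(0−48) = 48 − 44.16 = 3.84 → 4
  G: 11 + 0.92×(0−11) = 11 − 10.12 = 0.88 → 1
  B: 9 + 0.92×(0−9) = 9 − 8.28 = 0.72 → 1
rgb(4, 1, 1) = #040101.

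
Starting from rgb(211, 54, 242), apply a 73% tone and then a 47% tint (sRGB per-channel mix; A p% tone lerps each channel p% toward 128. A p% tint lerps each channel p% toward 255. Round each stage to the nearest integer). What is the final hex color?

Per channel, c → c + 0.73(128 − c):
  R: 211 − 60.59 = 150.41 → 150
  G: 54 + 0.73×(128−54) = 54 + 54.02 = 108.02 → 108
  B: 242 − 83.22 = 158.78 → 159
After the tone: rgb(150, 108, 159) = #966c9f.
Per channel, c → c + 0.47(255 − c):
  R: 150 + 0.47×(255−150) = 150 + 49.35 = 199.35 → 199
  G: 108 + 0.47×(255−108) = 108 + 69.09 = 177.09 → 177
  B: 159 + 45.12 = 204.12 → 204
rgb(199, 177, 204) = #c7b1cc.

#c7b1cc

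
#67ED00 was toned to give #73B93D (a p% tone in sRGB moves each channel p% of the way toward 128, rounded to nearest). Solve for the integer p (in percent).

48%

#67ED00 is rgb(103, 237, 0); #73B93D is rgb(115, 185, 61).
On the B channel (widest range): 61 ≈ 0 + (p/100)(128 − 0), so p ≈ 100×(61 − 0)/(128 − 0) = 6100/128 = 47.66.
p = 48 reproduces all three channels after rounding.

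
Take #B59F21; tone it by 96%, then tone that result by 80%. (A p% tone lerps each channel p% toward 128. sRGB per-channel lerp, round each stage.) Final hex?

#B59F21 is rgb(181, 159, 33).
Lerp each channel 96% toward 128:
  R: 181 + 0.96×(128−181) = 181 − 50.88 = 130.12 → 130
  G: 159 + 0.96×(128−159) = 159 − 29.76 = 129.24 → 129
  B: 33 + 0.96×(128−33) = 33 + 91.2 = 124.2 → 124
After the tone: rgb(130, 129, 124) = #82817C.
Per channel, c → c + 0.8(128 − c):
  R: 130 − 1.6 = 128.4 → 128
  G: 129 + 0.8×(128−129) = 129 − 0.8 = 128.2 → 128
  B: 124 + 3.2 = 127.2 → 127
rgb(128, 128, 127) = #80807F.

#80807F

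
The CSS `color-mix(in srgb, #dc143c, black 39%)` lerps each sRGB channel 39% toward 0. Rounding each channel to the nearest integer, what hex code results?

#dc143c is rgb(220, 20, 60).
Lerp each channel 39% toward 0:
  R: 220 + 0.39×(0−220) = 220 − 85.8 = 134.2 → 134
  G: 20 − 7.8 = 12.2 → 12
  B: 60 + 0.39×(0−60) = 60 − 23.4 = 36.6 → 37
rgb(134, 12, 37) = #860c25.

#860c25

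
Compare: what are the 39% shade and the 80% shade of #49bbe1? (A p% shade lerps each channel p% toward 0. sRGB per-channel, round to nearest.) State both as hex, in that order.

#49bbe1 is rgb(73, 187, 225).
39% shade:
  R: 73 + 0.39×(0−73) = 73 − 28.47 = 44.53 → 45
  G: 187 − 72.93 = 114.07 → 114
  B: 225 + 0.39×(0−225) = 225 − 87.75 = 137.25 → 137
  → #2d7289
80% shade:
  R: 73 + 0.8×(0−73) = 73 − 58.4 = 14.6 → 15
  G: 187 + 0.8×(0−187) = 187 − 149.6 = 37.4 → 37
  B: 225 + 0.8×(0−225) = 225 − 180 = 45 → 45
  → #0f252d

#2d7289, #0f252d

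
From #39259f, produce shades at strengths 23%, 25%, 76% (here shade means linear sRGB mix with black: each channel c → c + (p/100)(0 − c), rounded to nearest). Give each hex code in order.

#39259f is rgb(57, 37, 159).
23%: (57 − 13.11 = 43.89→44, 37 − 8.51 = 28.49→28, 159 − 36.57 = 122.43→122) → #2c1c7a
25%: (57 − 14.25 = 42.75→43, 37 − 9.25 = 27.75→28, 159 − 39.75 = 119.25→119) → #2b1c77
76%: (57 − 43.32 = 13.68→14, 37 − 28.12 = 8.88→9, 159 − 120.84 = 38.16→38) → #0e0926

#2c1c7a, #2b1c77, #0e0926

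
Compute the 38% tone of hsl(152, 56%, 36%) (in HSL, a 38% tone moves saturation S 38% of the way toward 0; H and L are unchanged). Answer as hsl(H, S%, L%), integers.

hsl(152, 35%, 36%)

S moves 38% from 56 toward 0: 56 − 21.28 = 34.72 → 35.
H and L are unchanged.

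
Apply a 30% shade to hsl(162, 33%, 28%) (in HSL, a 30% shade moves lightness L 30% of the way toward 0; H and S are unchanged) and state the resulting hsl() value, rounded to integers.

L moves 30% from 28 toward 0: 28 − 8.4 = 19.6 → 20.
H and S are unchanged.

hsl(162, 33%, 20%)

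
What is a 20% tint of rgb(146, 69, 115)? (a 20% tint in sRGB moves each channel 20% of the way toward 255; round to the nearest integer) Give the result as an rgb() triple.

rgb(168, 106, 143)

A 20% tint moves each channel 20% toward 255:
  R: 146 + 0.2×(255−146) = 146 + 21.8 = 167.8 → 168
  G: 69 + 37.2 = 106.2 → 106
  B: 115 + 28 = 143 → 143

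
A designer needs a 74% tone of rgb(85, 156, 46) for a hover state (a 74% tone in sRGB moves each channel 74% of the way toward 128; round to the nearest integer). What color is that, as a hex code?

Per channel, c → c + 0.74(128 − c):
  R: 85 + 0.74×(128−85) = 85 + 31.82 = 116.82 → 117
  G: 156 + 0.74×(128−156) = 156 − 20.72 = 135.28 → 135
  B: 46 + 60.68 = 106.68 → 107
rgb(117, 135, 107) = #75876B.

#75876B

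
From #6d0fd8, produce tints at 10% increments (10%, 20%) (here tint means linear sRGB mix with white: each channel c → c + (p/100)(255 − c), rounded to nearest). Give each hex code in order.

#7c27dc, #8a3fe0

#6d0fd8 is rgb(109, 15, 216).
10%: (109 + 14.6 = 123.6→124, 15 + 24 = 39→39, 216 + 3.9 = 219.9→220) → #7c27dc
20%: (109 + 29.2 = 138.2→138, 15 + 48 = 63→63, 216 + 7.8 = 223.8→224) → #8a3fe0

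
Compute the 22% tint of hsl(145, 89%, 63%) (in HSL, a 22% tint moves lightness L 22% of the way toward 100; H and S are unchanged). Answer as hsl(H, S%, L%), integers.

hsl(145, 89%, 71%)

L moves 22% from 63 toward 100: 63 + 8.14 = 71.14 → 71.
H and S are unchanged.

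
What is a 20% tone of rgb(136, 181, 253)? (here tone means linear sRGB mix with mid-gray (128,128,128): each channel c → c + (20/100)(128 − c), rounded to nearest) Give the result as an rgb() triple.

rgb(134, 170, 228)

Per channel, c → c + 0.2(128 − c):
  R: 136 − 1.6 = 134.4 → 134
  G: 181 + 0.2×(128−181) = 181 − 10.6 = 170.4 → 170
  B: 253 + 0.2×(128−253) = 253 − 25 = 228 → 228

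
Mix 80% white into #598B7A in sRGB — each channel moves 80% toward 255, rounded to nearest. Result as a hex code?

#DEE8E4

#598B7A is rgb(89, 139, 122).
Lerp each channel 80% toward 255:
  R: 89 + 0.8×(255−89) = 89 + 132.8 = 221.8 → 222
  G: 139 + 92.8 = 231.8 → 232
  B: 122 + 0.8×(255−122) = 122 + 106.4 = 228.4 → 228
rgb(222, 232, 228) = #DEE8E4.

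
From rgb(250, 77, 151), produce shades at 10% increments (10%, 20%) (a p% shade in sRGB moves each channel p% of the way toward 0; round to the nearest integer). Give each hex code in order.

#E14588, #C83E79

10%: (250 − 25 = 225→225, 77 − 7.7 = 69.3→69, 151 − 15.1 = 135.9→136) → #E14588
20%: (250 − 50 = 200→200, 77 − 15.4 = 61.6→62, 151 − 30.2 = 120.8→121) → #C83E79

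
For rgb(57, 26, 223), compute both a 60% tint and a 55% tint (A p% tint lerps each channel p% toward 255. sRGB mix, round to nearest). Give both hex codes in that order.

60% tint:
  R: 57 + 0.6×(255−57) = 57 + 118.8 = 175.8 → 176
  G: 26 + 0.6×(255−26) = 26 + 137.4 = 163.4 → 163
  B: 223 + 19.2 = 242.2 → 242
  → #B0A3F2
55% tint:
  R: 57 + 0.55×(255−57) = 57 + 108.9 = 165.9 → 166
  G: 26 + 125.95 = 151.95 → 152
  B: 223 + 0.55×(255−223) = 223 + 17.6 = 240.6 → 241
  → #A698F1

#B0A3F2, #A698F1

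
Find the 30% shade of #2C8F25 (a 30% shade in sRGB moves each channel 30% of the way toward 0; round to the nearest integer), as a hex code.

#1F641A

#2C8F25 is rgb(44, 143, 37).
A 30% shade moves each channel 30% toward 0:
  R: 44 − 13.2 = 30.8 → 31
  G: 143 − 42.9 = 100.1 → 100
  B: 37 + 0.3×(0−37) = 37 − 11.1 = 25.9 → 26
rgb(31, 100, 26) = #1F641A.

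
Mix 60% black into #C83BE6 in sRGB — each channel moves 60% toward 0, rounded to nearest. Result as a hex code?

#50185C

#C83BE6 is rgb(200, 59, 230).
Per channel, c → c + 0.6(0 − c):
  R: 200 − 120 = 80 → 80
  G: 59 − 35.4 = 23.6 → 24
  B: 230 + 0.6×(0−230) = 230 − 138 = 92 → 92
rgb(80, 24, 92) = #50185C.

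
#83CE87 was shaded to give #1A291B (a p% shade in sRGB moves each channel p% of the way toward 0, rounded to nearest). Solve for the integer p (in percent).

#83CE87 is rgb(131, 206, 135); #1A291B is rgb(26, 41, 27).
On the G channel (widest range): 41 ≈ 206 + (p/100)(0 − 206), so p ≈ 100×(41 − 206)/(0 − 206) = -16500/-206 = 80.10.
p = 80 reproduces all three channels after rounding.

80%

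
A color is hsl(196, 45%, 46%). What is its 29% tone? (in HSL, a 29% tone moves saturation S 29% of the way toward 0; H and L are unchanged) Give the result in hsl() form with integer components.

hsl(196, 32%, 46%)

S moves 29% from 45 toward 0: 45 − 13.05 = 31.95 → 32.
H and L are unchanged.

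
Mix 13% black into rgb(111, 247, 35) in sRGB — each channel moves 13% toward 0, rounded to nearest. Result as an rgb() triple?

rgb(97, 215, 30)

Per channel, c → c + 0.13(0 − c):
  R: 111 + 0.13×(0−111) = 111 − 14.43 = 96.57 → 97
  G: 247 + 0.13×(0−247) = 247 − 32.11 = 214.89 → 215
  B: 35 − 4.55 = 30.45 → 30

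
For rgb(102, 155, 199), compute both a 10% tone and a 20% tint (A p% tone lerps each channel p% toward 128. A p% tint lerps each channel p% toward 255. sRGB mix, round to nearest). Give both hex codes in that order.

#6998c0, #85afd2

10% tone:
  R: 102 + 2.6 = 104.6 → 105
  G: 155 − 2.7 = 152.3 → 152
  B: 199 + 0.1×(128−199) = 199 − 7.1 = 191.9 → 192
  → #6998c0
20% tint:
  R: 102 + 0.2×(255−102) = 102 + 30.6 = 132.6 → 133
  G: 155 + 20 = 175 → 175
  B: 199 + 0.2×(255−199) = 199 + 11.2 = 210.2 → 210
  → #85afd2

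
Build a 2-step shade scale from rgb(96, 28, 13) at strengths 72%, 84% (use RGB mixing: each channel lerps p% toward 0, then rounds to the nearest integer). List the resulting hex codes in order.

#1B0804, #0F0402

72%: (96 − 69.12 = 26.88→27, 28 − 20.16 = 7.84→8, 13 − 9.36 = 3.64→4) → #1B0804
84%: (96 − 80.64 = 15.36→15, 28 − 23.52 = 4.48→4, 13 − 10.92 = 2.08→2) → #0F0402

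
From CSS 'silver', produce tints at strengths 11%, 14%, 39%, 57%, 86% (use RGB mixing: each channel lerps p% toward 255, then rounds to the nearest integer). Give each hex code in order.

#c7c7c7, #c9c9c9, #d9d9d9, #e4e4e4, #f6f6f6

CSS silver is rgb(192, 192, 192).
11%: (192 + 6.93 = 198.93→199, 192 + 6.93 = 198.93→199, 192 + 6.93 = 198.93→199) → #c7c7c7
14%: (192 + 8.82 = 200.82→201, 192 + 8.82 = 200.82→201, 192 + 8.82 = 200.82→201) → #c9c9c9
39%: (192 + 24.57 = 216.57→217, 192 + 24.57 = 216.57→217, 192 + 24.57 = 216.57→217) → #d9d9d9
57%: (192 + 35.91 = 227.91→228, 192 + 35.91 = 227.91→228, 192 + 35.91 = 227.91→228) → #e4e4e4
86%: (192 + 54.18 = 246.18→246, 192 + 54.18 = 246.18→246, 192 + 54.18 = 246.18→246) → #f6f6f6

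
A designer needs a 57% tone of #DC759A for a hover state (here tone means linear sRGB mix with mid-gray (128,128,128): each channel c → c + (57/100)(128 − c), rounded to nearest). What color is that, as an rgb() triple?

rgb(168, 123, 139)

#DC759A is rgb(220, 117, 154).
A 57% tone moves each channel 57% toward 128:
  R: 220 − 52.44 = 167.56 → 168
  G: 117 + 6.27 = 123.27 → 123
  B: 154 + 0.57×(128−154) = 154 − 14.82 = 139.18 → 139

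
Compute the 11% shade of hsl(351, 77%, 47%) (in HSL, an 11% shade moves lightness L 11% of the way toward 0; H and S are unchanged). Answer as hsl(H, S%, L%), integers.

hsl(351, 77%, 42%)

L moves 11% from 47 toward 0: 47 − 5.17 = 41.83 → 42.
H and S are unchanged.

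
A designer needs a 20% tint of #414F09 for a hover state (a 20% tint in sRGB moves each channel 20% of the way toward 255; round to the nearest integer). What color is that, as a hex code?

#414F09 is rgb(65, 79, 9).
Per channel, c → c + 0.2(255 − c):
  R: 65 + 38 = 103 → 103
  G: 79 + 0.2×(255−79) = 79 + 35.2 = 114.2 → 114
  B: 9 + 0.2×(255−9) = 9 + 49.2 = 58.2 → 58
rgb(103, 114, 58) = #67723A.

#67723A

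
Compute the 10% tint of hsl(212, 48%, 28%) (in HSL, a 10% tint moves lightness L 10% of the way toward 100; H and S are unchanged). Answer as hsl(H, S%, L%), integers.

hsl(212, 48%, 35%)

L moves 10% from 28 toward 100: 28 + 7.2 = 35.2 → 35.
H and S are unchanged.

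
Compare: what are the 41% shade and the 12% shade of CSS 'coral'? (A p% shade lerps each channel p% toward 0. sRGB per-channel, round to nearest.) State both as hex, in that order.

#964B2F, #E07046

CSS coral is rgb(255, 127, 80).
41% shade:
  R: 255 + 0.41×(0−255) = 255 − 104.55 = 150.45 → 150
  G: 127 + 0.41×(0−127) = 127 − 52.07 = 74.93 → 75
  B: 80 + 0.41×(0−80) = 80 − 32.8 = 47.2 → 47
  → #964B2F
12% shade:
  R: 255 + 0.12×(0−255) = 255 − 30.6 = 224.4 → 224
  G: 127 − 15.24 = 111.76 → 112
  B: 80 − 9.6 = 70.4 → 70
  → #E07046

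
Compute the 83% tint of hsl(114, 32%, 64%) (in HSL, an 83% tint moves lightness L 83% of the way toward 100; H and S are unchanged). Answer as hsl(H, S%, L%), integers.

L moves 83% from 64 toward 100: 64 + 29.88 = 93.88 → 94.
H and S are unchanged.

hsl(114, 32%, 94%)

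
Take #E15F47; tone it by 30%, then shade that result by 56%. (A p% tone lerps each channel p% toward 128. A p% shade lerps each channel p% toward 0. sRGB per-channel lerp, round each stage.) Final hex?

#562E27

#E15F47 is rgb(225, 95, 71).
A 30% tone moves each channel 30% toward 128:
  R: 225 + 0.3×(128−225) = 225 − 29.1 = 195.9 → 196
  G: 95 + 0.3×(128−95) = 95 + 9.9 = 104.9 → 105
  B: 71 + 0.3×(128−71) = 71 + 17.1 = 88.1 → 88
After the tone: rgb(196, 105, 88) = #C46958.
Lerp each channel 56% toward 0:
  R: 196 + 0.56×(0−196) = 196 − 109.76 = 86.24 → 86
  G: 105 − 58.8 = 46.2 → 46
  B: 88 + 0.56×(0−88) = 88 − 49.28 = 38.72 → 39
rgb(86, 46, 39) = #562E27.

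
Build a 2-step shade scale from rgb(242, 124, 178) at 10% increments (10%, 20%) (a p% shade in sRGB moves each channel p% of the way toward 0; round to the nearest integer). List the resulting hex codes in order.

#DA70A0, #C2638E

10%: (242 − 24.2 = 217.8→218, 124 − 12.4 = 111.6→112, 178 − 17.8 = 160.2→160) → #DA70A0
20%: (242 − 48.4 = 193.6→194, 124 − 24.8 = 99.2→99, 178 − 35.6 = 142.4→142) → #C2638E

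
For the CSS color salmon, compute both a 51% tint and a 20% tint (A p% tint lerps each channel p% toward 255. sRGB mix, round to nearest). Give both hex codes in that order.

#FDC1BA, #FB998E

CSS salmon is rgb(250, 128, 114).
51% tint:
  R: 250 + 0.51×(255−250) = 250 + 2.55 = 252.55 → 253
  G: 128 + 64.77 = 192.77 → 193
  B: 114 + 71.91 = 185.91 → 186
  → #FDC1BA
20% tint:
  R: 250 + 0.2×(255−250) = 250 + 1 = 251 → 251
  G: 128 + 0.2×(255−128) = 128 + 25.4 = 153.4 → 153
  B: 114 + 28.2 = 142.2 → 142
  → #FB998E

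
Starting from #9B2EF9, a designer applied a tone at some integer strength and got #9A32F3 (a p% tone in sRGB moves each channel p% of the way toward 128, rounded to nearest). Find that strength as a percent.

#9B2EF9 is rgb(155, 46, 249); #9A32F3 is rgb(154, 50, 243).
On the B channel (widest range): 243 ≈ 249 + (p/100)(128 − 249), so p ≈ 100×(243 − 249)/(128 − 249) = -600/-121 = 4.96.
p = 5 reproduces all three channels after rounding.

5%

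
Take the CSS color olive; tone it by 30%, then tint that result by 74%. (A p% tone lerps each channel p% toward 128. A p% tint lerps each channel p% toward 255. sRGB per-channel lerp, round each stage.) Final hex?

#dedec7

CSS olive is rgb(128, 128, 0).
Lerp each channel 30% toward 128:
  R: 128 + 0.3×(128−128) = 128 + 0 = 128 → 128
  G: 128 + 0 = 128 → 128
  B: 0 + 0.3×(128−0) = 0 + 38.4 = 38.4 → 38
After the tone: rgb(128, 128, 38) = #808026.
Per channel, c → c + 0.74(255 − c):
  R: 128 + 0.74×(255−128) = 128 + 93.98 = 221.98 → 222
  G: 128 + 93.98 = 221.98 → 222
  B: 38 + 0.74×(255−38) = 38 + 160.58 = 198.58 → 199
rgb(222, 222, 199) = #dedec7.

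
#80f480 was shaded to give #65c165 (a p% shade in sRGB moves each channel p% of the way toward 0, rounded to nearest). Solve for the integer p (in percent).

21%

#80f480 is rgb(128, 244, 128); #65c165 is rgb(101, 193, 101).
On the G channel (widest range): 193 ≈ 244 + (p/100)(0 − 244), so p ≈ 100×(193 − 244)/(0 − 244) = -5100/-244 = 20.90.
p = 21 reproduces all three channels after rounding.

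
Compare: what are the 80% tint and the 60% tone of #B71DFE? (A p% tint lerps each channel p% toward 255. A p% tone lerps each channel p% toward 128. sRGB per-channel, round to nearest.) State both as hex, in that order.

#B71DFE is rgb(183, 29, 254).
80% tint:
  R: 183 + 57.6 = 240.6 → 241
  G: 29 + 0.8×(255−29) = 29 + 180.8 = 209.8 → 210
  B: 254 + 0.8 = 254.8 → 255
  → #F1D2FF
60% tone:
  R: 183 + 0.6×(128−183) = 183 − 33 = 150 → 150
  G: 29 + 0.6×(128−29) = 29 + 59.4 = 88.4 → 88
  B: 254 − 75.6 = 178.4 → 178
  → #9658B2

#F1D2FF, #9658B2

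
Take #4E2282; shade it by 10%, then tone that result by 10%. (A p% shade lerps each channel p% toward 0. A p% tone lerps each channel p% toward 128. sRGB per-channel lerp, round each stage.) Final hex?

#4E2282 is rgb(78, 34, 130).
Lerp each channel 10% toward 0:
  R: 78 − 7.8 = 70.2 → 70
  G: 34 − 3.4 = 30.6 → 31
  B: 130 + 0.1×(0−130) = 130 − 13 = 117 → 117
After the shade: rgb(70, 31, 117) = #461F75.
A 10% tone moves each channel 10% toward 128:
  R: 70 + 0.1×(128−70) = 70 + 5.8 = 75.8 → 76
  G: 31 + 0.1×(128−31) = 31 + 9.7 = 40.7 → 41
  B: 117 + 0.1×(128−117) = 117 + 1.1 = 118.1 → 118
rgb(76, 41, 118) = #4C2976.

#4C2976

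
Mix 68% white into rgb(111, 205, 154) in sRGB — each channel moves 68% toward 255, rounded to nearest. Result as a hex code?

#D1EFDF

A 68% tint moves each channel 68% toward 255:
  R: 111 + 0.68×(255−111) = 111 + 97.92 = 208.92 → 209
  G: 205 + 34 = 239 → 239
  B: 154 + 68.68 = 222.68 → 223
rgb(209, 239, 223) = #D1EFDF.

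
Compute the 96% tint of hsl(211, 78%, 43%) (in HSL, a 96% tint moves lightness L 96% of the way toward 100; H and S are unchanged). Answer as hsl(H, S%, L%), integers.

L moves 96% from 43 toward 100: 43 + 54.72 = 97.72 → 98.
H and S are unchanged.

hsl(211, 78%, 98%)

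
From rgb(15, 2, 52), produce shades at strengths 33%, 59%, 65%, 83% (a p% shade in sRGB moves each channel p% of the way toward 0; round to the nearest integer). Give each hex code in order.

#0A0123, #060115, #050112, #030009

33%: (15 − 4.95 = 10.05→10, 2 − 0.66 = 1.34→1, 52 − 17.16 = 34.84→35) → #0A0123
59%: (15 − 8.85 = 6.15→6, 2 − 1.18 = 0.82→1, 52 − 30.68 = 21.32→21) → #060115
65%: (15 − 9.75 = 5.25→5, 2 − 1.3 = 0.7→1, 52 − 33.8 = 18.2→18) → #050112
83%: (15 − 12.45 = 2.55→3, 2 − 1.66 = 0.34→0, 52 − 43.16 = 8.84→9) → #030009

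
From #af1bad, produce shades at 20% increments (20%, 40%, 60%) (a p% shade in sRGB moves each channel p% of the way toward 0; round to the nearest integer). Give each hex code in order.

#af1bad is rgb(175, 27, 173).
20%: (175 − 35 = 140→140, 27 − 5.4 = 21.6→22, 173 − 34.6 = 138.4→138) → #8c168a
40%: (175 − 70 = 105→105, 27 − 10.8 = 16.2→16, 173 − 69.2 = 103.8→104) → #691068
60%: (175 − 105 = 70→70, 27 − 16.2 = 10.8→11, 173 − 103.8 = 69.2→69) → #460b45

#8c168a, #691068, #460b45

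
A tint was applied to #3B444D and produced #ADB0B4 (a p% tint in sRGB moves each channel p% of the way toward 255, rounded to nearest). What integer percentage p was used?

58%

#3B444D is rgb(59, 68, 77); #ADB0B4 is rgb(173, 176, 180).
On the R channel (widest range): 173 ≈ 59 + (p/100)(255 − 59), so p ≈ 100×(173 − 59)/(255 − 59) = 11400/196 = 58.16.
p = 58 reproduces all three channels after rounding.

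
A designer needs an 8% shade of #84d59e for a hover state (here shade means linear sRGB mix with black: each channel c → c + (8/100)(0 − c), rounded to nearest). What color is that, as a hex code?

#84d59e is rgb(132, 213, 158).
Lerp each channel 8% toward 0:
  R: 132 − 10.56 = 121.44 → 121
  G: 213 + 0.08×(0−213) = 213 − 17.04 = 195.96 → 196
  B: 158 + 0.08×(0−158) = 158 − 12.64 = 145.36 → 145
rgb(121, 196, 145) = #79c491.

#79c491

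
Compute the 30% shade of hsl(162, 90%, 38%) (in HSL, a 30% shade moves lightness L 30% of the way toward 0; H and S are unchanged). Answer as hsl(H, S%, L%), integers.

L moves 30% from 38 toward 0: 38 − 11.4 = 26.6 → 27.
H and S are unchanged.

hsl(162, 90%, 27%)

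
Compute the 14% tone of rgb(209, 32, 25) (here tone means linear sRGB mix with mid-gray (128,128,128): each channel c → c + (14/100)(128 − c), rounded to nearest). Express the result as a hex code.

Lerp each channel 14% toward 128:
  R: 209 + 0.14×(128−209) = 209 − 11.34 = 197.66 → 198
  G: 32 + 13.44 = 45.44 → 45
  B: 25 + 14.42 = 39.42 → 39
rgb(198, 45, 39) = #c62d27.

#c62d27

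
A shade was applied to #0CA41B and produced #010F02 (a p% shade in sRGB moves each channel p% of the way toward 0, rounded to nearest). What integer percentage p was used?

#0CA41B is rgb(12, 164, 27); #010F02 is rgb(1, 15, 2).
On the G channel (widest range): 15 ≈ 164 + (p/100)(0 − 164), so p ≈ 100×(15 − 164)/(0 − 164) = -14900/-164 = 90.85.
p = 91 reproduces all three channels after rounding.

91%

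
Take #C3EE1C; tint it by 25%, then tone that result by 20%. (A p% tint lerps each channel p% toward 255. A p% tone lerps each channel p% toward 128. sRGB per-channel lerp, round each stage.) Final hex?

#C2DB5E

#C3EE1C is rgb(195, 238, 28).
Lerp each channel 25% toward 255:
  R: 195 + 0.25×(255−195) = 195 + 15 = 210 → 210
  G: 238 + 0.25×(255−238) = 238 + 4.25 = 242.25 → 242
  B: 28 + 0.25×(255−28) = 28 + 56.75 = 84.75 → 85
After the tint: rgb(210, 242, 85) = #D2F255.
Lerp each channel 20% toward 128:
  R: 210 + 0.2×(128−210) = 210 − 16.4 = 193.6 → 194
  G: 242 + 0.2×(128−242) = 242 − 22.8 = 219.2 → 219
  B: 85 + 8.6 = 93.6 → 94
rgb(194, 219, 94) = #C2DB5E.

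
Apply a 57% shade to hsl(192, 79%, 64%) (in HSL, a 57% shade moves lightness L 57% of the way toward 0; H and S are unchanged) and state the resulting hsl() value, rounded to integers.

L moves 57% from 64 toward 0: 64 − 36.48 = 27.52 → 28.
H and S are unchanged.

hsl(192, 79%, 28%)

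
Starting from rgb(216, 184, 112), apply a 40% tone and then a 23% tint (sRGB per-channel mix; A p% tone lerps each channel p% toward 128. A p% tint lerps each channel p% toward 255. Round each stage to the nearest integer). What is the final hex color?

A 40% tone moves each channel 40% toward 128:
  R: 216 − 35.2 = 180.8 → 181
  G: 184 + 0.4×(128−184) = 184 − 22.4 = 161.6 → 162
  B: 112 + 6.4 = 118.4 → 118
After the tone: rgb(181, 162, 118) = #b5a276.
Lerp each channel 23% toward 255:
  R: 181 + 17.02 = 198.02 → 198
  G: 162 + 0.23×(255−162) = 162 + 21.39 = 183.39 → 183
  B: 118 + 31.51 = 149.51 → 150
rgb(198, 183, 150) = #c6b796.

#c6b796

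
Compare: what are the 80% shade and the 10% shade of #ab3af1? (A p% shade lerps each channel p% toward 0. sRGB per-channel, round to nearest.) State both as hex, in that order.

#220c30, #9a34d9

#ab3af1 is rgb(171, 58, 241).
80% shade:
  R: 171 − 136.8 = 34.2 → 34
  G: 58 − 46.4 = 11.6 → 12
  B: 241 + 0.8×(0−241) = 241 − 192.8 = 48.2 → 48
  → #220c30
10% shade:
  R: 171 + 0.1×(0−171) = 171 − 17.1 = 153.9 → 154
  G: 58 + 0.1×(0−58) = 58 − 5.8 = 52.2 → 52
  B: 241 − 24.1 = 216.9 → 217
  → #9a34d9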